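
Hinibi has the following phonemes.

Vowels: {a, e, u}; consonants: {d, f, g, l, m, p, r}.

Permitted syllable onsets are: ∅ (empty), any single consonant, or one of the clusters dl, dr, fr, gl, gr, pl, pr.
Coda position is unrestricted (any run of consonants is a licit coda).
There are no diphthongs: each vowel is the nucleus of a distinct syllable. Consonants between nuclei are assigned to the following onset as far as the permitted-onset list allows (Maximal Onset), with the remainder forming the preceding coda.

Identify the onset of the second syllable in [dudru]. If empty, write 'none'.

Vowels present: u, u; each is a nucleus, giving 2 syllables.
Between /u/ (V1) and /u/ (V2): cluster /dr/ — /dr/ is itself a permitted onset, so the whole cluster goes right; preceding coda = ∅.
Result: du.dru.
Syllable 2 is /dru/: onset /dr/, nucleus /u/, coda ∅.

dr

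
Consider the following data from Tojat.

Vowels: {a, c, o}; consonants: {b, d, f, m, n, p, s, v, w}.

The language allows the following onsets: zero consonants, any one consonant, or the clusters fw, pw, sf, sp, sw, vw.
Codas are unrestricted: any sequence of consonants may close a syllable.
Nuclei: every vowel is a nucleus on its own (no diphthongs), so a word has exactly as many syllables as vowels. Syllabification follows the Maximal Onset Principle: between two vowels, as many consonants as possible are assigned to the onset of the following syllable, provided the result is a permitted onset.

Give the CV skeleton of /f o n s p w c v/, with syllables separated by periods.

Nuclei (vowels): o, c → 2 syllables.
Between /o/ (V1) and /c/ (V2): /nspw/ splits as /ns/ + /pw/ (/pw/ is the longest suffix that is a licit onset).
Putting it together: fons.pwcv.
Mapping each syllable to C/V: /fons/ → CVCC, /pwcv/ → CCVC.

CVCC.CCVC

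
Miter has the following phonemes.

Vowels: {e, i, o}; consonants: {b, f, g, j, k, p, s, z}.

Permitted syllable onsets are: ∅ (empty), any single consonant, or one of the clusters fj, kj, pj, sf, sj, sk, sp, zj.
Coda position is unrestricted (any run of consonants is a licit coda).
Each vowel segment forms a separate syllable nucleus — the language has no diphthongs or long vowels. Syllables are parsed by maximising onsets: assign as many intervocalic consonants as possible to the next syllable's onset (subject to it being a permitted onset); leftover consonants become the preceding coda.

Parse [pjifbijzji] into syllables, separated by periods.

Nuclei (vowels): i, i, i → 3 syllables.
σ1/σ2 boundary: cluster /fb/ — the longest permitted-onset suffix is /b/; onset = /b/, preceding coda = /f/.
σ2/σ3 boundary: /jzj/ — longest licit onset from the right is /zj/, leaving /j/ as coda.

pjif.bij.zji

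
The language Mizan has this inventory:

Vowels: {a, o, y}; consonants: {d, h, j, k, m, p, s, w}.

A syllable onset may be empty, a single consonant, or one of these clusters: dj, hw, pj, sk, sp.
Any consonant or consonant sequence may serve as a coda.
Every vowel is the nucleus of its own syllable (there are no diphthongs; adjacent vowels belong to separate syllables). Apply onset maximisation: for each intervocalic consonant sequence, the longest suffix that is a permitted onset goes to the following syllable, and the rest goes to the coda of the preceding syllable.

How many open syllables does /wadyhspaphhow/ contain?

Vowels present: a, y, a, o; each is a nucleus, giving 4 syllables.
V1 /a/ – V2 /y/: /d/ is a single consonant, so it becomes the next onset.
V2 /y/ – V3 /a/: /hsp/ — longest licit onset from the right is /sp/, leaving /h/ as coda.
V3 /a/ – V4 /o/: /phh/; trying suffixes from longest down, /h/ is the first permitted one, so coda /ph/ | onset /h/.
So the parse is wa.dyh.spaph.how.
Classifying each syllable: /wa/ (open), /dyh/ (closed), /spaph/ (closed), /how/ (closed).
Open syllables: 1.

1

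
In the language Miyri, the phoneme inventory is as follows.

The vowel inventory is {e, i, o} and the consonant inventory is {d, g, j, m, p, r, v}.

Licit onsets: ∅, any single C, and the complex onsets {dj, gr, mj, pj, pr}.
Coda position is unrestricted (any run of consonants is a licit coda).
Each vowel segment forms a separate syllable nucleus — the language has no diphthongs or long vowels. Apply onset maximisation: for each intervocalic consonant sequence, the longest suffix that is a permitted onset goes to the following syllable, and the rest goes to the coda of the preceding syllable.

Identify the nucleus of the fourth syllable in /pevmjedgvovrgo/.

The vowels are e, e, o, o — 4 nuclei, so 4 syllables.
The fourth nucleus (vowel 4 from the left) is /o/.

o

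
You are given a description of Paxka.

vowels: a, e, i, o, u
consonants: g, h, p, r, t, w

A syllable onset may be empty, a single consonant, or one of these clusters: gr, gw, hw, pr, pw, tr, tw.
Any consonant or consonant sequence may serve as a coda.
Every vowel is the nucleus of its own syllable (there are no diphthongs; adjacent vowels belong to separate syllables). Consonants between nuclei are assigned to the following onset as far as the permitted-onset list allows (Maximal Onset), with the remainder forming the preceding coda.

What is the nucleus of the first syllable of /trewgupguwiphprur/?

Vowels present: e, u, u, i, u; each is a nucleus, giving 5 syllables.
The first nucleus (vowel 1 from the left) is /e/.

e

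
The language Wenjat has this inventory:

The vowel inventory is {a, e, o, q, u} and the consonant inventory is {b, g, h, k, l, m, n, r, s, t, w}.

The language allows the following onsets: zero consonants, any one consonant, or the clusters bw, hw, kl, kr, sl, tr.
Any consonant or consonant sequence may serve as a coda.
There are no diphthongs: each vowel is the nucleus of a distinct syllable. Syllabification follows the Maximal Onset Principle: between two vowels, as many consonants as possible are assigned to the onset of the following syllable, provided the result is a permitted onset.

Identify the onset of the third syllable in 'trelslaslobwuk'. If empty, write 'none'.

The vowels are e, a, o, u — 4 nuclei, so 4 syllables.
σ1/σ2 boundary: cluster /lsl/ — the longest permitted-onset suffix is /sl/; onset = /sl/, preceding coda = /l/.
σ2/σ3 boundary: /sl/ — entire cluster is a permitted onset → onset /sl/, coda ∅.
σ3/σ4 boundary: /bw/ — entire cluster is a permitted onset → onset /bw/, coda ∅.
Result: trel.sla.slo.bwuk.
Syllable 3 is /slo/: onset /sl/, nucleus /o/, coda ∅.

sl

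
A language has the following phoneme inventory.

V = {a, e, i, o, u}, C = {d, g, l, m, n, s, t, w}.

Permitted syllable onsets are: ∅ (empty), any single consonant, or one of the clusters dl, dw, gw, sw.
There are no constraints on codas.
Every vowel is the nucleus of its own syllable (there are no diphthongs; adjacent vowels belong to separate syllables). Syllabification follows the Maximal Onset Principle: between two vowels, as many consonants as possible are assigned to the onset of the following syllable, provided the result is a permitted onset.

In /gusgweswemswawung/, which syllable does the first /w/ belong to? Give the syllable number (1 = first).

2

The vowels are u, e, e, a, u — 5 nuclei, so 5 syllables.
σ1/σ2 boundary: cluster /sgw/ — the longest permitted-onset suffix is /gw/; onset = /gw/, preceding coda = /s/.
σ2/σ3 boundary: /sw/ is a licit onset in full, so it all attaches to the next syllable.
σ3/σ4 boundary: cluster /msw/ — the longest permitted-onset suffix is /sw/; onset = /sw/, preceding coda = /m/.
σ4/σ5 boundary: just /w/ — single C goes to the following onset.
So the parse is gus.gwe.swem.swa.wung.
The first /w/ is in the onset of syllable 2 (/gwe/).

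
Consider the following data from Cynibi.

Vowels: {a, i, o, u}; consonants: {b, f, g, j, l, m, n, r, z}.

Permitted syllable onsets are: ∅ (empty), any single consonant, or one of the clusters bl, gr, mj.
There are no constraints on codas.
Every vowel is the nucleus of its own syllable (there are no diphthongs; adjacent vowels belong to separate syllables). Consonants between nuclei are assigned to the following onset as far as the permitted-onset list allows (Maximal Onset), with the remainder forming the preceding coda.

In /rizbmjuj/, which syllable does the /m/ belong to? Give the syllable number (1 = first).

2

Vowels present: i, u; each is a nucleus, giving 2 syllables.
V1 /i/ – V2 /u/: /zbmj/; trying suffixes from longest down, /mj/ is the first permitted one, so coda /zb/ | onset /mj/.
Result: rizb.mjuj.
The /m/ is in the onset of syllable 2 (/mjuj/).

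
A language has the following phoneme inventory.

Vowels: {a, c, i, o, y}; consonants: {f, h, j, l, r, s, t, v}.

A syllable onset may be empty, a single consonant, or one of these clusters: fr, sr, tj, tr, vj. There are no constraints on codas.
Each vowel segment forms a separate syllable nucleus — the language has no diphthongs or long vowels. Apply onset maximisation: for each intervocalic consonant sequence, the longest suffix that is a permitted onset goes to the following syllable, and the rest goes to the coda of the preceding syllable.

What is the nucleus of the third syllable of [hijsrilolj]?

The vowels are i, i, o — 3 nuclei, so 3 syllables.
The third nucleus (vowel 3 from the left) is /o/.

o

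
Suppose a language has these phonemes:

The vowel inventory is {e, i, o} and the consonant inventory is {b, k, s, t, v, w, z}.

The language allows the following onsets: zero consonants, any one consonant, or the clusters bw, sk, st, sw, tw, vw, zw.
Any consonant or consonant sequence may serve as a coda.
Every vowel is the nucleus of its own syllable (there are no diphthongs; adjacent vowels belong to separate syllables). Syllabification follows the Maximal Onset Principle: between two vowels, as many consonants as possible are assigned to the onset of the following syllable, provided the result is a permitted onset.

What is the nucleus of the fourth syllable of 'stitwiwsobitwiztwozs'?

i

The vowels are i, i, o, i, i, o — 6 nuclei, so 6 syllables.
The fourth nucleus (vowel 4 from the left) is /i/.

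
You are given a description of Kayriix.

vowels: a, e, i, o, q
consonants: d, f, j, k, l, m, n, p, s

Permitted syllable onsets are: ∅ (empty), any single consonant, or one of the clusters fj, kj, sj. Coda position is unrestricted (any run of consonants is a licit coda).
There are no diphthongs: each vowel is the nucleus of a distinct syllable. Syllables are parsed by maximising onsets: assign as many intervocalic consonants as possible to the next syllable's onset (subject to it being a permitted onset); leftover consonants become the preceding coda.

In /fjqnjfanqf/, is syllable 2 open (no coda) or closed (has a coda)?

open

Nuclei (vowels): q, a, q → 3 syllables.
/q…a/ gap (V1→V2): /njf/ — longest licit onset from the right is /f/, leaving /nj/ as coda.
/a…q/ gap (V2→V3): /n/ → onset of the next syllable (single consonants are always licit onsets).
Result: fjqnj.fa.nqf.
Syllable 2 is /fa/; it ends in its nucleus with no coda, so it is open.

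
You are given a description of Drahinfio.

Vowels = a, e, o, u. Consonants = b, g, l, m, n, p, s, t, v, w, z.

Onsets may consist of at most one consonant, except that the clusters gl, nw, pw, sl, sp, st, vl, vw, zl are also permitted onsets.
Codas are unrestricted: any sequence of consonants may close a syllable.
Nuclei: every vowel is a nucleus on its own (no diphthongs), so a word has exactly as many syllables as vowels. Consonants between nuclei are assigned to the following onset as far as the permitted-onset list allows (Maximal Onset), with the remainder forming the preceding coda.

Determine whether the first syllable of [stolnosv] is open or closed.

closed

The vowels are o, o — 2 nuclei, so 2 syllables.
/o…o/ gap (V1→V2): /ln/ — longest licit onset from the right is /n/, leaving /l/ as coda.
Putting it together: stol.nosv.
Syllable 1 is /stol/ with coda /l/, so it is closed.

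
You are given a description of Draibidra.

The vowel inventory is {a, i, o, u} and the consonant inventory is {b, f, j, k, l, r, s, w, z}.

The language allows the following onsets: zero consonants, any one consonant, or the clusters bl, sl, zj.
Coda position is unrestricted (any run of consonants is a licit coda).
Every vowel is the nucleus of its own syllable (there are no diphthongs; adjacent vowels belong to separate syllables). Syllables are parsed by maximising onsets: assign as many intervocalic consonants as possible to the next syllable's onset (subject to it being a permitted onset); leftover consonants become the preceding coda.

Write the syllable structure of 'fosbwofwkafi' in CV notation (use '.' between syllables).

Nuclei (vowels): o, o, a, i → 4 syllables.
Between /o/ (V1) and /o/ (V2): /sbw/ — longest licit onset from the right is /w/, leaving /sb/ as coda.
Between /o/ (V2) and /a/ (V3): /fwk/ — longest licit onset from the right is /k/, leaving /fw/ as coda.
Between /a/ (V3) and /i/ (V4): just /f/ — single C goes to the following onset.
So the parse is fosb.wofw.ka.fi.
Mapping each syllable to C/V: /fosb/ → CVCC, /wofw/ → CVCC, /ka/ → CV, /fi/ → CV.

CVCC.CVCC.CV.CV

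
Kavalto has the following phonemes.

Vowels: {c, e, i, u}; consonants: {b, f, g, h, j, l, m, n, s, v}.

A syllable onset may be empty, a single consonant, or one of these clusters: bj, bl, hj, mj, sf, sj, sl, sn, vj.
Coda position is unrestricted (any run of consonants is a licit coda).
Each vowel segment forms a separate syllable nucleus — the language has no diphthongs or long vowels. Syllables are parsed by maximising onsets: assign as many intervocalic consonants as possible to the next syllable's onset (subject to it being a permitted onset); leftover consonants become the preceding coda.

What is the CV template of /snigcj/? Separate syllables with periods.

The vowels are i, c — 2 nuclei, so 2 syllables.
σ1/σ2 boundary: /g/ → onset of the next syllable (single consonants are always licit onsets).
Result: sni.gcj.
Mapping each syllable to C/V: /sni/ → CCV, /gcj/ → CVC.

CCV.CVC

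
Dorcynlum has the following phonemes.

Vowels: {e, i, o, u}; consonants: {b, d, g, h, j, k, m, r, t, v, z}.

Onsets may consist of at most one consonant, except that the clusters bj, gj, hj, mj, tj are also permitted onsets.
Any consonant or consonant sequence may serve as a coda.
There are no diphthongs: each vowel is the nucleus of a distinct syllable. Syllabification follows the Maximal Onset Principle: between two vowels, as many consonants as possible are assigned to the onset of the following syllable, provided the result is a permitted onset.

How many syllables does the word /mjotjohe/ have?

The vowels are o, o, e — 3 nuclei, so 3 syllables.

3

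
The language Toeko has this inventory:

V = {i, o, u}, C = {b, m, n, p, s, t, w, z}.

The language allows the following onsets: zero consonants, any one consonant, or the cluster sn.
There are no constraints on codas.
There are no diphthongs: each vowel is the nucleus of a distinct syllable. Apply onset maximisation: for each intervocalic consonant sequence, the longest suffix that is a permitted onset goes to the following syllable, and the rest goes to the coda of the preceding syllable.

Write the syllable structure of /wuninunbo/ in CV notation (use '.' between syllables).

CV.CV.CVC.CV

The vowels are u, i, u, o — 4 nuclei, so 4 syllables.
σ1/σ2 boundary: /n/ is a single consonant, so it becomes the next onset.
σ2/σ3 boundary: /n/ is a single consonant, so it becomes the next onset.
σ3/σ4 boundary: /nb/ splits as /n/ + /b/ (/b/ is the longest suffix that is a licit onset).
Putting it together: wu.ni.nun.bo.
Mapping each syllable to C/V: /wu/ → CV, /ni/ → CV, /nun/ → CVC, /bo/ → CV.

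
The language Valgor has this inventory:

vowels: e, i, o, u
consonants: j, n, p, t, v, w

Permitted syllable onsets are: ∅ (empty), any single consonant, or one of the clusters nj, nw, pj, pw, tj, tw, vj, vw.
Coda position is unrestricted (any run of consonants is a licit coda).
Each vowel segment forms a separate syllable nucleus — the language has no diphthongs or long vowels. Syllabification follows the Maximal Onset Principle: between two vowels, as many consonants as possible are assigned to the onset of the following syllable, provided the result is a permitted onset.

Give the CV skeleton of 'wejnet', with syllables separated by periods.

CVC.CVC

The vowels are e, e — 2 nuclei, so 2 syllables.
V1 /e/ – V2 /e/: /jn/; trying suffixes from longest down, /n/ is the first permitted one, so coda /j/ | onset /n/.
Putting it together: wej.net.
Mapping each syllable to C/V: /wej/ → CVC, /net/ → CVC.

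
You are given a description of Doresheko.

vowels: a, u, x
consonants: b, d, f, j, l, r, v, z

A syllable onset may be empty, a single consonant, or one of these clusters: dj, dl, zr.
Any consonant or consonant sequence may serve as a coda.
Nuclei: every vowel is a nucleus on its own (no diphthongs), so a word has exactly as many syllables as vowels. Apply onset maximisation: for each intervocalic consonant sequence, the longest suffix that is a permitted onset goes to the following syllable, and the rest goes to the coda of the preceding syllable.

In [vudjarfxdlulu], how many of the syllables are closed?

1

Vowels present: u, a, x, u, u; each is a nucleus, giving 5 syllables.
/u…a/ gap (V1→V2): /dj/ — entire cluster is a permitted onset → onset /dj/, coda ∅.
/a…x/ gap (V2→V3): /rf/; trying suffixes from longest down, /f/ is the first permitted one, so coda /r/ | onset /f/.
/x…u/ gap (V3→V4): /dl/ is a licit onset in full, so it all attaches to the next syllable.
/u…u/ gap (V4→V5): /l/ is a single consonant, so it becomes the next onset.
Putting it together: vu.djar.fx.dlu.lu.
Classifying each syllable: /vu/ (open), /djar/ (closed), /fx/ (open), /dlu/ (open), /lu/ (open).
Closed syllables: 1.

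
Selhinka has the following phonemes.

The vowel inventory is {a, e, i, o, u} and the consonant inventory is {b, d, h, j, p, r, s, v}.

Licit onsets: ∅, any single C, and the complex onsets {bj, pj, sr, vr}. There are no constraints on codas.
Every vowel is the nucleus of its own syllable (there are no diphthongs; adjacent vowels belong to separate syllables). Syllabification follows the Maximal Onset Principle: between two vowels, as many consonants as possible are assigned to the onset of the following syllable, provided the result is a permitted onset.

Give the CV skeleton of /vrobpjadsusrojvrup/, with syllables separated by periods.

Vowels present: o, a, u, o, u; each is a nucleus, giving 5 syllables.
V1 /o/ – V2 /a/: /bpj/; trying suffixes from longest down, /pj/ is the first permitted one, so coda /b/ | onset /pj/.
V2 /a/ – V3 /u/: cluster /ds/ — the longest permitted-onset suffix is /s/; onset = /s/, preceding coda = /d/.
V3 /u/ – V4 /o/: cluster /sr/ — /sr/ is itself a permitted onset, so the whole cluster goes right; preceding coda = ∅.
V4 /o/ – V5 /u/: /jvr/ — longest licit onset from the right is /vr/, leaving /j/ as coda.
Result: vrob.pjad.su.sroj.vrup.
Mapping each syllable to C/V: /vrob/ → CCVC, /pjad/ → CCVC, /su/ → CV, /sroj/ → CCVC, /vrup/ → CCVC.

CCVC.CCVC.CV.CCVC.CCVC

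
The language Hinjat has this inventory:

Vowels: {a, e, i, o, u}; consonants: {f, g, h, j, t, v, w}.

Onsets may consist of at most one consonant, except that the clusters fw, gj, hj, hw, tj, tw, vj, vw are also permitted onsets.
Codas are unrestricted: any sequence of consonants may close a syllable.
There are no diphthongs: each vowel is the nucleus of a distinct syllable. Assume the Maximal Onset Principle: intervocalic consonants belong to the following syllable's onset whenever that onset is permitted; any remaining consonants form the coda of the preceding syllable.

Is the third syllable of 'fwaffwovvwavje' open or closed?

The vowels are a, o, a, e — 4 nuclei, so 4 syllables.
V1 /a/ – V2 /o/: /ffw/ — longest licit onset from the right is /fw/, leaving /f/ as coda.
V2 /o/ – V3 /a/: /vvw/ splits as /v/ + /vw/ (/vw/ is the longest suffix that is a licit onset).
V3 /a/ – V4 /e/: /vj/ is a licit onset in full, so it all attaches to the next syllable.
Syllabification: fwaf.fwov.vwa.vje.
Syllable 3 is /vwa/; it ends in its nucleus with no coda, so it is open.

open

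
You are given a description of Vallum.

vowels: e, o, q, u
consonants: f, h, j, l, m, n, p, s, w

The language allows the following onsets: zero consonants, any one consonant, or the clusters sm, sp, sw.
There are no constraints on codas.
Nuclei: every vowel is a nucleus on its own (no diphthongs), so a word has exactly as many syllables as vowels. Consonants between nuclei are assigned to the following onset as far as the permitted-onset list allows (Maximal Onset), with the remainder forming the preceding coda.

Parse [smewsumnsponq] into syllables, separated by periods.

Vowels present: e, u, o, q; each is a nucleus, giving 4 syllables.
V1 /e/ – V2 /u/: cluster /ws/ — the longest permitted-onset suffix is /s/; onset = /s/, preceding coda = /w/.
V2 /u/ – V3 /o/: /mnsp/ — longest licit onset from the right is /sp/, leaving /mn/ as coda.
V3 /o/ – V4 /q/: just /n/ — single C goes to the following onset.

smew.sumn.spo.nq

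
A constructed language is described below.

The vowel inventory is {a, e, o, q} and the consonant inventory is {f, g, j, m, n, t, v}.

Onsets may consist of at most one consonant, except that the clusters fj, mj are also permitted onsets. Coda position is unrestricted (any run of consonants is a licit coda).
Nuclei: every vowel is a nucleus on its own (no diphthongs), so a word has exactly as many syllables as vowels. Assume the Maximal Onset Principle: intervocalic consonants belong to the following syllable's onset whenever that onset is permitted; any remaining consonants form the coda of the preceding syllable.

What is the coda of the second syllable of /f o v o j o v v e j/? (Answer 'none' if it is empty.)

none

Nuclei (vowels): o, o, o, e → 4 syllables.
σ1/σ2 boundary: just /v/ — single C goes to the following onset.
σ2/σ3 boundary: just /j/ — single C goes to the following onset.
σ3/σ4 boundary: cluster /vv/ — the longest permitted-onset suffix is /v/; onset = /v/, preceding coda = /v/.
Syllabification: fo.vo.jov.vej.
Syllable 2 is /vo/: onset /v/, nucleus /o/, coda ∅.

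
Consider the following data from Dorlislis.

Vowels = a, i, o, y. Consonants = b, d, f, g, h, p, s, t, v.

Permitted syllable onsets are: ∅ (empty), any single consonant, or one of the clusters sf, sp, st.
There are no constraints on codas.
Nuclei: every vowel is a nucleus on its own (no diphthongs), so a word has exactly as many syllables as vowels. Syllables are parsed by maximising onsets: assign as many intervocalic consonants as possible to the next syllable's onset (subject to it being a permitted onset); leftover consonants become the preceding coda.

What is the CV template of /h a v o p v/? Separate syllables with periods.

CV.CVCC

Vowels present: a, o; each is a nucleus, giving 2 syllables.
V1 /a/ – V2 /o/: /v/ → onset of the next syllable (single consonants are always licit onsets).
Result: ha.vopv.
Mapping each syllable to C/V: /ha/ → CV, /vopv/ → CVCC.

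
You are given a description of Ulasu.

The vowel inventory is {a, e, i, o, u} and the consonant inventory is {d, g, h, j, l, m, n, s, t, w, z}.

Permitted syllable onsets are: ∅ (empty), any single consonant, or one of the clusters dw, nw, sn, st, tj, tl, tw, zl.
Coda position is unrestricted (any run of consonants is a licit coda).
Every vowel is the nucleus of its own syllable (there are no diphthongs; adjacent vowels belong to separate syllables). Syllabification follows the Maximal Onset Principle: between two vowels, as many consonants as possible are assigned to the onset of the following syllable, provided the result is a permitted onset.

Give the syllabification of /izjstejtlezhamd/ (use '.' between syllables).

Vowels present: i, e, e, a; each is a nucleus, giving 4 syllables.
V1 /i/ – V2 /e/: /zjst/; trying suffixes from longest down, /st/ is the first permitted one, so coda /zj/ | onset /st/.
V2 /e/ – V3 /e/: /jtl/; trying suffixes from longest down, /tl/ is the first permitted one, so coda /j/ | onset /tl/.
V3 /e/ – V4 /a/: cluster /zh/ — the longest permitted-onset suffix is /h/; onset = /h/, preceding coda = /z/.

izj.stej.tlez.hamd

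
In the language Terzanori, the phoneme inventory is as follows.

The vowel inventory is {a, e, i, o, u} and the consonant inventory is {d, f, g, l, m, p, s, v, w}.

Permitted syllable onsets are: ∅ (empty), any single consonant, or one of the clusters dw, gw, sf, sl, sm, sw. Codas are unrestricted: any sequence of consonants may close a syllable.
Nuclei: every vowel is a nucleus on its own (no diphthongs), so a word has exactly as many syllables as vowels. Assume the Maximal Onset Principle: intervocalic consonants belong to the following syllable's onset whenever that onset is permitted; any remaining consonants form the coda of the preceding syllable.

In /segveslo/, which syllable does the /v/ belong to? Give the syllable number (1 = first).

2

The vowels are e, e, o — 3 nuclei, so 3 syllables.
Between /e/ (V1) and /e/ (V2): /gv/ — longest licit onset from the right is /v/, leaving /g/ as coda.
Between /e/ (V2) and /o/ (V3): cluster /sl/ — /sl/ is itself a permitted onset, so the whole cluster goes right; preceding coda = ∅.
Result: seg.ve.slo.
The /v/ is in the onset of syllable 2 (/ve/).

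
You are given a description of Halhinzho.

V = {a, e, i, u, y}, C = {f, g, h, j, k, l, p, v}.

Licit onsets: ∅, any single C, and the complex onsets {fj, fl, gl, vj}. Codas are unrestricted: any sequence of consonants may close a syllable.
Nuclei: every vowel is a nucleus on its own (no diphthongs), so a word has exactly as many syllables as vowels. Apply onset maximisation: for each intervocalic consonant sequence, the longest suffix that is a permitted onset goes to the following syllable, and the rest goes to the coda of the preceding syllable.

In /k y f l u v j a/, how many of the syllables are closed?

0

The vowels are y, u, a — 3 nuclei, so 3 syllables.
σ1/σ2 boundary: /fl/ is a licit onset in full, so it all attaches to the next syllable.
σ2/σ3 boundary: /vj/ — entire cluster is a permitted onset → onset /vj/, coda ∅.
Result: ky.flu.vja.
Classifying each syllable: /ky/ (open), /flu/ (open), /vja/ (open).
Closed syllables: 0.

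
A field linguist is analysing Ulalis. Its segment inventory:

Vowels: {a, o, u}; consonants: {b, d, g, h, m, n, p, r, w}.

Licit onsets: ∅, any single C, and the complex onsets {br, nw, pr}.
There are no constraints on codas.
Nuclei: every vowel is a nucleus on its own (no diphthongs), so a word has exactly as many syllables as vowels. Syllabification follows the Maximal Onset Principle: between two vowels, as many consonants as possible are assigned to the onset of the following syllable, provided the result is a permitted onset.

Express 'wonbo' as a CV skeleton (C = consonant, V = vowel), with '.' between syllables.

The vowels are o, o — 2 nuclei, so 2 syllables.
V1 /o/ – V2 /o/: cluster /nb/ — the longest permitted-onset suffix is /b/; onset = /b/, preceding coda = /n/.
So the parse is won.bo.
Mapping each syllable to C/V: /won/ → CVC, /bo/ → CV.

CVC.CV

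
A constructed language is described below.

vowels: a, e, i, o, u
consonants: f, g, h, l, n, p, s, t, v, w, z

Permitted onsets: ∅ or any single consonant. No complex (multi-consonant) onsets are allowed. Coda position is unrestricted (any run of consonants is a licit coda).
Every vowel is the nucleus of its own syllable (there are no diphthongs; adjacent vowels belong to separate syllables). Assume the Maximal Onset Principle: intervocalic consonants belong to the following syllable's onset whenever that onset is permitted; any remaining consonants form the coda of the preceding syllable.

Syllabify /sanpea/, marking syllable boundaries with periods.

san.pe.a

Nuclei (vowels): a, e, a → 3 syllables.
V1 /a/ – V2 /e/: cluster /np/ — the longest permitted-onset suffix is /p/; onset = /p/, preceding coda = /n/.
V2 /e/ – V3 /a/: hiatus — the boundary sits between the two vowels.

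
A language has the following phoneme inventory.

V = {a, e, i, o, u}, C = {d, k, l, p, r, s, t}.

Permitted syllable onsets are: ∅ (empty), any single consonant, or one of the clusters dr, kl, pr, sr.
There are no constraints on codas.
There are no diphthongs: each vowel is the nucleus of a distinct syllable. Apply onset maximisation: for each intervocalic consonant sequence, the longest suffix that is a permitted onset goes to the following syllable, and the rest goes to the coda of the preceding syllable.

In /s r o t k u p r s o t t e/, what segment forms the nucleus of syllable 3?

Vowels present: o, u, o, e; each is a nucleus, giving 4 syllables.
The third nucleus (vowel 3 from the left) is /o/.

o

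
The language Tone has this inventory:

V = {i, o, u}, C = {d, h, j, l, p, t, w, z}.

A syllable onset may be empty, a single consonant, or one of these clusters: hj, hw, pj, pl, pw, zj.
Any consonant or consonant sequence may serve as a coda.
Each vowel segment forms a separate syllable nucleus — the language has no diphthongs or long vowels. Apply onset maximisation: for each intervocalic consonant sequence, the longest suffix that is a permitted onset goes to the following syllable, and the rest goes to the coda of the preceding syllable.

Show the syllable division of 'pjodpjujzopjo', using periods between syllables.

pjod.pjuj.zo.pjo

Vowels present: o, u, o, o; each is a nucleus, giving 4 syllables.
V1 /o/ – V2 /u/: /dpj/ — longest licit onset from the right is /pj/, leaving /d/ as coda.
V2 /u/ – V3 /o/: /jz/ splits as /j/ + /z/ (/z/ is the longest suffix that is a licit onset).
V3 /o/ – V4 /o/: /pj/ — entire cluster is a permitted onset → onset /pj/, coda ∅.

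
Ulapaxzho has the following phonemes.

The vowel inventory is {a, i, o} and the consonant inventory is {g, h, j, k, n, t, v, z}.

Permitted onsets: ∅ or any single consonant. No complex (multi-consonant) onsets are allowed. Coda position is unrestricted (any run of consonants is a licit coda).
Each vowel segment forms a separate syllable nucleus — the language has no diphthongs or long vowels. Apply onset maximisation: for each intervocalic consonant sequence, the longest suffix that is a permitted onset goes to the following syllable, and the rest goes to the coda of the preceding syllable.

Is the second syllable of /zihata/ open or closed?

The vowels are i, a, a — 3 nuclei, so 3 syllables.
Between /i/ (V1) and /a/ (V2): just /h/ — single C goes to the following onset.
Between /a/ (V2) and /a/ (V3): /t/ → onset of the next syllable (single consonants are always licit onsets).
So the parse is zi.ha.ta.
Syllable 2 is /ha/; it ends in its nucleus with no coda, so it is open.

open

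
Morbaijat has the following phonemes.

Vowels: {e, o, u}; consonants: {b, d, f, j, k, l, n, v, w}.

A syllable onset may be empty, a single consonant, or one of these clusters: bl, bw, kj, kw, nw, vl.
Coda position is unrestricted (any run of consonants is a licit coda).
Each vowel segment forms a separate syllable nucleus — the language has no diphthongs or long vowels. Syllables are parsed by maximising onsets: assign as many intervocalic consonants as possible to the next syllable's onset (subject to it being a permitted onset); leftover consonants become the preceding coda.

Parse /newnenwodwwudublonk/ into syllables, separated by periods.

new.ne.nwodw.wu.du.blonk

Vowels present: e, e, o, u, u, o; each is a nucleus, giving 6 syllables.
Between /e/ (V1) and /e/ (V2): /wn/; trying suffixes from longest down, /n/ is the first permitted one, so coda /w/ | onset /n/.
Between /e/ (V2) and /o/ (V3): cluster /nw/ — /nw/ is itself a permitted onset, so the whole cluster goes right; preceding coda = ∅.
Between /o/ (V3) and /u/ (V4): /dww/; trying suffixes from longest down, /w/ is the first permitted one, so coda /dw/ | onset /w/.
Between /u/ (V4) and /u/ (V5): /d/ is a single consonant, so it becomes the next onset.
Between /u/ (V5) and /o/ (V6): cluster /bl/ — /bl/ is itself a permitted onset, so the whole cluster goes right; preceding coda = ∅.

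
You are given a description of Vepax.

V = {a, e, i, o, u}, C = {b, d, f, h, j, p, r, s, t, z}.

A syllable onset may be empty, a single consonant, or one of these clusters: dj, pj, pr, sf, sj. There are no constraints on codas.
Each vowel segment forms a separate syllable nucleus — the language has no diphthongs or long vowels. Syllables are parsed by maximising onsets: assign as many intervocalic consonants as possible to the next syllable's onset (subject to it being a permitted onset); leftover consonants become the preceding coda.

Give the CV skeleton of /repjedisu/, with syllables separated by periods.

CV.CCV.CV.CV

The vowels are e, e, i, u — 4 nuclei, so 4 syllables.
/e…e/ gap (V1→V2): /pj/ is a licit onset in full, so it all attaches to the next syllable.
/e…i/ gap (V2→V3): /d/ → onset of the next syllable (single consonants are always licit onsets).
/i…u/ gap (V3→V4): /s/ is a single consonant, so it becomes the next onset.
Syllabification: re.pje.di.su.
Mapping each syllable to C/V: /re/ → CV, /pje/ → CCV, /di/ → CV, /su/ → CV.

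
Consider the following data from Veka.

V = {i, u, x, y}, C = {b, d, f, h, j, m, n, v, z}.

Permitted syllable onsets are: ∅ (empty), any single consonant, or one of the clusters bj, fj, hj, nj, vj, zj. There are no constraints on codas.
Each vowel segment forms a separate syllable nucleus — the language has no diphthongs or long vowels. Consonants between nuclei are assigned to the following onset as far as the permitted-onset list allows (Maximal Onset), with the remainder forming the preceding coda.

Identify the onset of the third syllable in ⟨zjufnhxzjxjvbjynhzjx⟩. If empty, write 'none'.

Vowels present: u, x, x, y, x; each is a nucleus, giving 5 syllables.
V1 /u/ – V2 /x/: /fnh/ splits as /fn/ + /h/ (/h/ is the longest suffix that is a licit onset).
V2 /x/ – V3 /x/: cluster /zj/ — /zj/ is itself a permitted onset, so the whole cluster goes right; preceding coda = ∅.
V3 /x/ – V4 /y/: /jvbj/ — longest licit onset from the right is /bj/, leaving /jv/ as coda.
V4 /y/ – V5 /x/: /nhzj/ — longest licit onset from the right is /zj/, leaving /nh/ as coda.
So the parse is zjufn.hx.zjxjv.bjynh.zjx.
Syllable 3 is /zjxjv/: onset /zj/, nucleus /x/, coda /jv/.

zj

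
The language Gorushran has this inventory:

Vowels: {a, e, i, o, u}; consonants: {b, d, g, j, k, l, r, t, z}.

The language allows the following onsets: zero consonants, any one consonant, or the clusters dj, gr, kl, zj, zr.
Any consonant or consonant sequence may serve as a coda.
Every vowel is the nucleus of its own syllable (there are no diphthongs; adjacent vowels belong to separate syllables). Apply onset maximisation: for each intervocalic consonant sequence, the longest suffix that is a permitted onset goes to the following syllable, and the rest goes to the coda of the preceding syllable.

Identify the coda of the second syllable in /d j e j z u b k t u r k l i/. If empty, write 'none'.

bk

Nuclei (vowels): e, u, u, i → 4 syllables.
V1 /e/ – V2 /u/: /jz/ splits as /j/ + /z/ (/z/ is the longest suffix that is a licit onset).
V2 /u/ – V3 /u/: /bkt/ splits as /bk/ + /t/ (/t/ is the longest suffix that is a licit onset).
V3 /u/ – V4 /i/: /rkl/; trying suffixes from longest down, /kl/ is the first permitted one, so coda /r/ | onset /kl/.
Result: djej.zubk.tur.kli.
Syllable 2 is /zubk/: onset /z/, nucleus /u/, coda /bk/.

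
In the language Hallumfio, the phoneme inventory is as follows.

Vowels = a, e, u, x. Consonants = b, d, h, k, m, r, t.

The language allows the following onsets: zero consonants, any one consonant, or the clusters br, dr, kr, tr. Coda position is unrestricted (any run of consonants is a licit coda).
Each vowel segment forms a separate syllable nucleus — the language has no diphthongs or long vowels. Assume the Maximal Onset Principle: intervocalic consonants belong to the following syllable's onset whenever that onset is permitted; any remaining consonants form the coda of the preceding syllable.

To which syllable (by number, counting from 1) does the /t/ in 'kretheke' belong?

Vowels present: e, e, e; each is a nucleus, giving 3 syllables.
/e…e/ gap (V1→V2): /th/ — longest licit onset from the right is /h/, leaving /t/ as coda.
/e…e/ gap (V2→V3): /k/ is a single consonant, so it becomes the next onset.
So the parse is kret.he.ke.
The /t/ is in the coda of syllable 1 (/kret/).

1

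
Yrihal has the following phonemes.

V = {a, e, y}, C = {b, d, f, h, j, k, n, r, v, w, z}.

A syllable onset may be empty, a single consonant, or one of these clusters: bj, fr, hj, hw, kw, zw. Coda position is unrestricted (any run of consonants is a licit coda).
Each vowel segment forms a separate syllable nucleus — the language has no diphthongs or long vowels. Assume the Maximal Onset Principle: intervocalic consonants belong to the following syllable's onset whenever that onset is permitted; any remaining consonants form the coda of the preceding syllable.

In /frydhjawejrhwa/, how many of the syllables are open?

2

The vowels are y, a, e, a — 4 nuclei, so 4 syllables.
/y…a/ gap (V1→V2): cluster /dhj/ — the longest permitted-onset suffix is /hj/; onset = /hj/, preceding coda = /d/.
/a…e/ gap (V2→V3): /w/ → onset of the next syllable (single consonants are always licit onsets).
/e…a/ gap (V3→V4): /jrhw/; trying suffixes from longest down, /hw/ is the first permitted one, so coda /jr/ | onset /hw/.
Result: fryd.hja.wejr.hwa.
Classifying each syllable: /fryd/ (closed), /hja/ (open), /wejr/ (closed), /hwa/ (open).
Open syllables: 2.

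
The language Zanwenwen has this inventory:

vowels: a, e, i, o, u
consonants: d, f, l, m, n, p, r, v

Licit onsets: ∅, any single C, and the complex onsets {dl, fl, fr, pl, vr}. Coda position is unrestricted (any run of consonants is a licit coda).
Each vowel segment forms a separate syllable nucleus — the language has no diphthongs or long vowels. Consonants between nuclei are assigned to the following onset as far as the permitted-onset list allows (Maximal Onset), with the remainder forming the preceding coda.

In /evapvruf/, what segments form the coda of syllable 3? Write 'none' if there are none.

Nuclei (vowels): e, a, u → 3 syllables.
Between /e/ (V1) and /a/ (V2): just /v/ — single C goes to the following onset.
Between /a/ (V2) and /u/ (V3): /pvr/ — longest licit onset from the right is /vr/, leaving /p/ as coda.
So the parse is e.vap.vruf.
Syllable 3 is /vruf/: onset /vr/, nucleus /u/, coda /f/.

f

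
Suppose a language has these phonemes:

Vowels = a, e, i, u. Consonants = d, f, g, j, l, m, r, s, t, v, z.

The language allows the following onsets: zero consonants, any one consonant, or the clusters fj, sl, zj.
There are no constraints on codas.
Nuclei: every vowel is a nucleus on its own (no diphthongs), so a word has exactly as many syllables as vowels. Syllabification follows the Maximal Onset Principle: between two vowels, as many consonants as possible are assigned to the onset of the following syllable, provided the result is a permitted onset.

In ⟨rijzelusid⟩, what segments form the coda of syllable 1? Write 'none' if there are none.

Vowels present: i, e, u, i; each is a nucleus, giving 4 syllables.
σ1/σ2 boundary: /jz/ splits as /j/ + /z/ (/z/ is the longest suffix that is a licit onset).
σ2/σ3 boundary: just /l/ — single C goes to the following onset.
σ3/σ4 boundary: just /s/ — single C goes to the following onset.
Result: rij.ze.lu.sid.
Syllable 1 is /rij/: onset /r/, nucleus /i/, coda /j/.

j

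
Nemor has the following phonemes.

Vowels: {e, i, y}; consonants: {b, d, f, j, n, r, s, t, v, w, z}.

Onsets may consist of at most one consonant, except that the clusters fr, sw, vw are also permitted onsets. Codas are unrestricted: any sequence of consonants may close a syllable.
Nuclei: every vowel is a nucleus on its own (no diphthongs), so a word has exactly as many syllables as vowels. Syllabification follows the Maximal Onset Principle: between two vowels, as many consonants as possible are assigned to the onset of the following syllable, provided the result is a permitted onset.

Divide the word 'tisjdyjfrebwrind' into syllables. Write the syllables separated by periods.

Nuclei (vowels): i, y, e, i → 4 syllables.
V1 /i/ – V2 /y/: cluster /sjd/ — the longest permitted-onset suffix is /d/; onset = /d/, preceding coda = /sj/.
V2 /y/ – V3 /e/: /jfr/ splits as /j/ + /fr/ (/fr/ is the longest suffix that is a licit onset).
V3 /e/ – V4 /i/: /bwr/ splits as /bw/ + /r/ (/r/ is the longest suffix that is a licit onset).

tisj.dyj.frebw.rind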